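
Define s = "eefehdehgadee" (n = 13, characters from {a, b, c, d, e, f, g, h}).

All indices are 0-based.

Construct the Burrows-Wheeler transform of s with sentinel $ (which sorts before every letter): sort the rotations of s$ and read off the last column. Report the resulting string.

egahed$efdehee

rank  rotation        last
    0  $eefehdehgadee  e
    1  adee$eefehdehg  g
    2  dee$eefehdehga  a
    3  dehgadee$eefeh  h
    4  e$eefehdehgade  e
    5  ee$eefehdehgad  d
    6  eefehdehgadee$  $
    7  efehdehgadee$e  e
    8  ehdehgadee$eef  f
    9  ehgadee$eefehd  d
   10  fehdehgadee$ee  e
   11  gadee$eefehdeh  h
   12  hdehgadee$eefe  e
   13  hgadee$eefehde  e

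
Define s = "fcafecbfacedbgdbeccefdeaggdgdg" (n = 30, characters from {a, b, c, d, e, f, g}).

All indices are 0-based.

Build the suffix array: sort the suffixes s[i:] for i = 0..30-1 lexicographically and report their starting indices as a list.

sorted suffixes:
  #0 SA[0]=8  'acedbgdbeccefdeaggdgdg'
  #1 SA[1]=2  'afecbfacedbgdbeccefdeaggdgdg'
  #2 SA[2]=23  'aggdgdg'
  #3 SA[3]=15  'beccefdeaggdgdg'
  #4 SA[4]=6  'bfacedbgdbeccefdeaggdgdg'
  #5 SA[5]=12  'bgdbeccefdeaggdgdg'
  #6 SA[6]=1  'cafecbfacedbgdbeccefdeaggdgdg'
  #7 SA[7]=5  'cbfacedbgdbeccefdeaggdgdg'
  #8 SA[8]=17  'ccefdeaggdgdg'
  #9 SA[9]=9  'cedbgdbeccefdeaggdgdg'
  #10 SA[10]=18  'cefdeaggdgdg'
  #11 SA[11]=14  'dbeccefdeaggdgdg'
  #12 SA[12]=11  'dbgdbeccefdeaggdgdg'
  #13 SA[13]=21  'deaggdgdg'
  #14 SA[14]=28  'dg'
  #15 SA[15]=26  'dgdg'
  #16 SA[16]=22  'eaggdgdg'
  #17 SA[17]=4  'ecbfacedbgdbeccefdeaggdgdg'
  #18 SA[18]=16  'eccefdeaggdgdg'
  #19 SA[19]=10  'edbgdbeccefdeaggdgdg'
  #20 SA[20]=19  'efdeaggdgdg'
  #21 SA[21]=7  'facedbgdbeccefdeaggdgdg'
  #22 SA[22]=0  'fcafecbfacedbgdbeccefdeaggdgdg'
  #23 SA[23]=20  'fdeaggdgdg'
  #24 SA[24]=3  'fecbfacedbgdbeccefdeaggdgdg'
  #25 SA[25]=29  'g'
  #26 SA[26]=13  'gdbeccefdeaggdgdg'
  #27 SA[27]=27  'gdg'
  #28 SA[28]=25  'gdgdg'
  #29 SA[29]=24  'ggdgdg'

[8, 2, 23, 15, 6, 12, 1, 5, 17, 9, 18, 14, 11, 21, 28, 26, 22, 4, 16, 10, 19, 7, 0, 20, 3, 29, 13, 27, 25, 24]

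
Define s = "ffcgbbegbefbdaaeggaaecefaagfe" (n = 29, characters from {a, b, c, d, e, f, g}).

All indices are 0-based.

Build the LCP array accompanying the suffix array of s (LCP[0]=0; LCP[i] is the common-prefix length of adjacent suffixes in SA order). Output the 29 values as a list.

[0, 3, 2, 1, 2, 1, 0, 1, 1, 2, 0, 1, 0, 0, 1, 1, 2, 1, 2, 0, 1, 1, 1, 1, 0, 1, 2, 1, 1]

sorted suffixes:
  #0 SA[0]=18  'aaecefaagfe'
  #1 SA[1]=13  'aaeggaaecefaagfe'
  #2 SA[2]=24  'aagfe'
  #3 SA[3]=19  'aecefaagfe'
  #4 SA[4]=14  'aeggaaecefaagfe'
  #5 SA[5]=25  'agfe'
  #6 SA[6]=4  'bbegbefbdaaeggaaecefaagfe'
  #7 SA[7]=11  'bdaaeggaaecefaagfe'
  #8 SA[8]=8  'befbdaaeggaaecefaagfe'
  #9 SA[9]=5  'begbefbdaaeggaaecefaagfe'
  #10 SA[10]=21  'cefaagfe'
  #11 SA[11]=2  'cgbbegbefbdaaeggaaecefaagfe'
  #12 SA[12]=12  'daaeggaaecefaagfe'
  #13 SA[13]=28  'e'
  #14 SA[14]=20  'ecefaagfe'
  #15 SA[15]=22  'efaagfe'
  #16 SA[16]=9  'efbdaaeggaaecefaagfe'
  #17 SA[17]=6  'egbefbdaaeggaaecefaagfe'
  #18 SA[18]=15  'eggaaecefaagfe'
  #19 SA[19]=23  'faagfe'
  #20 SA[20]=10  'fbdaaeggaaecefaagfe'
  #21 SA[21]=1  'fcgbbegbefbdaaeggaaecefaagfe'
  #22 SA[22]=27  'fe'
  #23 SA[23]=0  'ffcgbbegbefbdaaeggaaecefaagfe'
  #24 SA[24]=17  'gaaecefaagfe'
  #25 SA[25]=3  'gbbegbefbdaaeggaaecefaagfe'
  #26 SA[26]=7  'gbefbdaaeggaaecefaagfe'
  #27 SA[27]=26  'gfe'
  #28 SA[28]=16  'ggaaecefaagfe'

SA = [18, 13, 24, 19, 14, 25, 4, 11, 8, 5, 21, 2, 12, 28, 20, 22, 9, 6, 15, 23, 10, 1, 27, 0, 17, 3, 7, 26, 16]
[i] adj suffixes → lcp
  [1] 18/13 → 3 ('aae')
  [2] 13/24 → 2 ('aa')
  [3] 24/19 → 1 ('a')
  [4] 19/14 → 2 ('ae')
  [5] 14/25 → 1 ('a')
  [6] 25/4 → 0 ('')
  [7] 4/11 → 1 ('b')
  [8] 11/8 → 1 ('b')
  [9] 8/5 → 2 ('be')
  [10] 5/21 → 0 ('')
  [11] 21/2 → 1 ('c')
  [12] 2/12 → 0 ('')
  [13] 12/28 → 0 ('')
  [14] 28/20 → 1 ('e')
  [15] 20/22 → 1 ('e')
  [16] 22/9 → 2 ('ef')
  [17] 9/6 → 1 ('e')
  [18] 6/15 → 2 ('eg')
  [19] 15/23 → 0 ('')
  [20] 23/10 → 1 ('f')
  [21] 10/1 → 1 ('f')
  [22] 1/27 → 1 ('f')
  [23] 27/0 → 1 ('f')
  [24] 0/17 → 0 ('')
  [25] 17/3 → 1 ('g')
  [26] 3/7 → 2 ('gb')
  [27] 7/26 → 1 ('g')
  [28] 26/16 → 1 ('g')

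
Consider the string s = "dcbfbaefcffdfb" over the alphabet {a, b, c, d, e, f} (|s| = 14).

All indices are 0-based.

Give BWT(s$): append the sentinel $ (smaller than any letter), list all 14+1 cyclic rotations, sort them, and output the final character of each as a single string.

rank  rotation         last
    0  $dcbfbaefcffdfb  b
    1  aefcffdfb$dcbfb  b
    2  b$dcbfbaefcffdf  f
    3  baefcffdfb$dcbf  f
    4  bfbaefcffdfb$dc  c
    5  cbfbaefcffdfb$d  d
    6  cffdfb$dcbfbaef  f
    7  dcbfbaefcffdfb$  $
    8  dfb$dcbfbaefcff  f
    9  efcffdfb$dcbfba  a
   10  fb$dcbfbaefcffd  d
   11  fbaefcffdfb$dcb  b
   12  fcffdfb$dcbfbae  e
   13  fdfb$dcbfbaefcf  f
   14  ffdfb$dcbfbaefc  c

bbffcdf$fadbefc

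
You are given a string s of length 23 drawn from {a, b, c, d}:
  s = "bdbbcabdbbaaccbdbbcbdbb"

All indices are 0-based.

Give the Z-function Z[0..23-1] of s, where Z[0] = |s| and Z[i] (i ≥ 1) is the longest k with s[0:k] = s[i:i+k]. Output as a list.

Z[0]=23
i=1: i≥r, start 0; Z[1]=0
i=2: i≥r, start 0; Z[2]=1 extend→box=[2,3)
i=3: i≥r, start 0; Z[3]=1 extend→box=[3,4)
i=4: i≥r, start 0; Z[4]=0
i=5: i≥r, start 0; Z[5]=0
i=6: i≥r, start 0; Z[6]=4 extend→box=[6,10)
i=7: min(r-i=3, Z[1]=0)=0; Z[7]=0
i=8: min(r-i=2, Z[2]=1)=1; Z[8]=1
i=9: min(r-i=1, Z[3]=1)=1; Z[9]=1
i=10: i≥r, start 0; Z[10]=0
i=11: i≥r, start 0; Z[11]=0
i=12: i≥r, start 0; Z[12]=0
i=13: i≥r, start 0; Z[13]=0
i=14: i≥r, start 0; Z[14]=5 extend→box=[14,19)
i=15: min(r-i=4, Z[1]=0)=0; Z[15]=0
i=16: min(r-i=3, Z[2]=1)=1; Z[16]=1
i=17: min(r-i=2, Z[3]=1)=1; Z[17]=1
i=18: min(r-i=1, Z[4]=0)=0; Z[18]=0
i=19: i≥r, start 0; Z[19]=4 extend→box=[19,23)
i=20: min(r-i=3, Z[1]=0)=0; Z[20]=0
i=21: min(r-i=2, Z[2]=1)=1; Z[21]=1
i=22: min(r-i=1, Z[3]=1)=1; Z[22]=1

[23, 0, 1, 1, 0, 0, 4, 0, 1, 1, 0, 0, 0, 0, 5, 0, 1, 1, 0, 4, 0, 1, 1]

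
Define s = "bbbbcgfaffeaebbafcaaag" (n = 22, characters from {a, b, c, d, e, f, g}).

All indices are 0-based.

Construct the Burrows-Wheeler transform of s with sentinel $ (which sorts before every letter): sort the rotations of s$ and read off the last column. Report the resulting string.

gcaebfabe$bbbfbfagafaac

rank  rotation                 last
    0  $bbbbcgfaffeaebbafcaaag  g
    1  aaag$bbbbcgfaffeaebbafc  c
    2  aag$bbbbcgfaffeaebbafca  a
    3  aebbafcaaag$bbbbcgfaffe  e
    4  afcaaag$bbbbcgfaffeaebb  b
    5  affeaebbafcaaag$bbbbcgf  f
    6  ag$bbbbcgfaffeaebbafcaa  a
    7  bafcaaag$bbbbcgfaffeaeb  b
    8  bbafcaaag$bbbbcgfaffeae  e
    9  bbbbcgfaffeaebbafcaaag$  $
   10  bbbcgfaffeaebbafcaaag$b  b
   11  bbcgfaffeaebbafcaaag$bb  b
   12  bcgfaffeaebbafcaaag$bbb  b
   13  caaag$bbbbcgfaffeaebbaf  f
   14  cgfaffeaebbafcaaag$bbbb  b
   15  eaebbafcaaag$bbbbcgfaff  f
   16  ebbafcaaag$bbbbcgfaffea  a
   17  faffeaebbafcaaag$bbbbcg  g
   18  fcaaag$bbbbcgfaffeaebba  a
   19  feaebbafcaaag$bbbbcgfaf  f
   20  ffeaebbafcaaag$bbbbcgfa  a
   21  g$bbbbcgfaffeaebbafcaaa  a
   22  gfaffeaebbafcaaag$bbbbc  c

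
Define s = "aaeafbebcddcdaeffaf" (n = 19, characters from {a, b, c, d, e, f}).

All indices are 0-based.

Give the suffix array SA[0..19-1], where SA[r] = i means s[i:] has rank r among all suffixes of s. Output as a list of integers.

[0, 1, 13, 17, 3, 7, 5, 11, 8, 12, 10, 9, 2, 6, 14, 18, 16, 4, 15]

rank→(start, suffix):
  0 → (0, 'aaeafbebcddcdaeffaf')
  1 → (1, 'aeafbebcddcdaeffaf')
  2 → (13, 'aeffaf')
  3 → (17, 'af')
  4 → (3, 'afbebcddcdaeffaf')
  5 → (7, 'bcddcdaeffaf')
  6 → (5, 'bebcddcdaeffaf')
  7 → (11, 'cdaeffaf')
  8 → (8, 'cddcdaeffaf')
  9 → (12, 'daeffaf')
  10 → (10, 'dcdaeffaf')
  11 → (9, 'ddcdaeffaf')
  12 → (2, 'eafbebcddcdaeffaf')
  13 → (6, 'ebcddcdaeffaf')
  14 → (14, 'effaf')
  15 → (18, 'f')
  16 → (16, 'faf')
  17 → (4, 'fbebcddcdaeffaf')
  18 → (15, 'ffaf')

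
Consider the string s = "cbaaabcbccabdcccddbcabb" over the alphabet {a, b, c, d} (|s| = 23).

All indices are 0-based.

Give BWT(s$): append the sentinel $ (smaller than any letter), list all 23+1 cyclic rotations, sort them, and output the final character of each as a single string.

rank  rotation                  last
    0  $cbaaabcbccabdcccddbcabb  b
    1  aaabcbccabdcccddbcabb$cb  b
    2  aabcbccabdcccddbcabb$cba  a
    3  abb$cbaaabcbccabdcccddbc  c
    4  abcbccabdcccddbcabb$cbaa  a
    5  abdcccddbcabb$cbaaabcbcc  c
    6  b$cbaaabcbccabdcccddbcab  b
    7  baaabcbccabdcccddbcabb$c  c
    8  bb$cbaaabcbccabdcccddbca  a
    9  bcabb$cbaaabcbccabdcccdd  d
   10  bcbccabdcccddbcabb$cbaaa  a
   11  bccabdcccddbcabb$cbaaabc  c
   12  bdcccddbcabb$cbaaabcbcca  a
   13  cabb$cbaaabcbccabdcccddb  b
   14  cabdcccddbcabb$cbaaabcbc  c
   15  cbaaabcbccabdcccddbcabb$  $
   16  cbccabdcccddbcabb$cbaaab  b
   17  ccabdcccddbcabb$cbaaabcb  b
   18  cccddbcabb$cbaaabcbccabd  d
   19  ccddbcabb$cbaaabcbccabdc  c
   20  cddbcabb$cbaaabcbccabdcc  c
   21  dbcabb$cbaaabcbccabdcccd  d
   22  dcccddbcabb$cbaaabcbccab  b
   23  ddbcabb$cbaaabcbccabdccc  c

bbacacbcadacabc$bbdccdbc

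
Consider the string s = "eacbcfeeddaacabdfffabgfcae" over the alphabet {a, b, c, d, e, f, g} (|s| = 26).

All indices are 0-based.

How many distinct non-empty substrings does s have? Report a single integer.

328

rank | idx | suffix
   0 |  10 | aacabdfffabgfcae
   1 |  13 | abdfffabgfcae
   2 |  19 | abgfcae
   3 |  11 | acabdfffabgfcae
   4 |   1 | acbcfeeddaacabdfffabgfcae
   5 |  24 | ae
   6 |   3 | bcfeeddaacabdfffabgfcae
   7 |  14 | bdfffabgfcae
   8 |  20 | bgfcae
   9 |  12 | cabdfffabgfcae
  10 |  23 | cae
  11 |   2 | cbcfeeddaacabdfffabgfcae
  12 |   4 | cfeeddaacabdfffabgfcae
  13 |   9 | daacabdfffabgfcae
  14 |   8 | ddaacabdfffabgfcae
  15 |  15 | dfffabgfcae
  16 |  25 | e
  17 |   0 | eacbcfeeddaacabdfffabgfcae
  18 |   7 | eddaacabdfffabgfcae
  19 |   6 | eeddaacabdfffabgfcae
  20 |  18 | fabgfcae
  21 |  22 | fcae
  22 |   5 | feeddaacabdfffabgfcae
  23 |  17 | ffabgfcae
  24 |  16 | fffabgfcae
  25 |  21 | gfcae

SA = [10, 13, 19, 11, 1, 24, 3, 14, 20, 12, 23, 2, 4, 9, 8, 15, 25, 0, 7, 6, 18, 22, 5, 17, 16, 21]
i: (SA[i-1],SA[i]) lcp shared
  1: (10,13) 1 'a'
  2: (13,19) 2 'ab'
  3: (19,11) 1 'a'
  4: (11,1) 2 'ac'
  5: (1,24) 1 'a'
  6: (24,3) 0 ''
  7: (3,14) 1 'b'
  8: (14,20) 1 'b'
  9: (20,12) 0 ''
  10: (12,23) 2 'ca'
  11: (23,2) 1 'c'
  12: (2,4) 1 'c'
  13: (4,9) 0 ''
  14: (9,8) 1 'd'
  15: (8,15) 1 'd'
  16: (15,25) 0 ''
  17: (25,0) 1 'e'
  18: (0,7) 1 'e'
  19: (7,6) 1 'e'
  20: (6,18) 0 ''
  21: (18,22) 1 'f'
  22: (22,5) 1 'f'
  23: (5,17) 1 'f'
  24: (17,16) 2 'ff'
  25: (16,21) 0 ''

n(n+1)/2 = 26·27/2 = 351
Σ LCP = 0 + 1 + 2 + 1 + 2 + 1 + 0 + 1 + 1 + 0 + 2 + 1 + 1 + 0 + 1 + 1 + 0 + 1 + 1 + 1 + 0 + 1 + 1 + 1 + 2 + 0 = 23
distinct = 351 − 23 = 328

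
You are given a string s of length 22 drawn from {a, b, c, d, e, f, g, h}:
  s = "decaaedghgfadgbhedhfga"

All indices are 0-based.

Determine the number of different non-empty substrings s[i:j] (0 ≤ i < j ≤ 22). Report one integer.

sorted suffixes:
  #0 SA[0]=21  'a'
  #1 SA[1]=3  'aaedghgfadgbhedhfga'
  #2 SA[2]=11  'adgbhedhfga'
  #3 SA[3]=4  'aedghgfadgbhedhfga'
  #4 SA[4]=14  'bhedhfga'
  #5 SA[5]=2  'caaedghgfadgbhedhfga'
  #6 SA[6]=0  'decaaedghgfadgbhedhfga'
  #7 SA[7]=12  'dgbhedhfga'
  #8 SA[8]=6  'dghgfadgbhedhfga'
  #9 SA[9]=17  'dhfga'
  #10 SA[10]=1  'ecaaedghgfadgbhedhfga'
  #11 SA[11]=5  'edghgfadgbhedhfga'
  #12 SA[12]=16  'edhfga'
  #13 SA[13]=10  'fadgbhedhfga'
  #14 SA[14]=19  'fga'
  #15 SA[15]=20  'ga'
  #16 SA[16]=13  'gbhedhfga'
  #17 SA[17]=9  'gfadgbhedhfga'
  #18 SA[18]=7  'ghgfadgbhedhfga'
  #19 SA[19]=15  'hedhfga'
  #20 SA[20]=18  'hfga'
  #21 SA[21]=8  'hgfadgbhedhfga'

SA = [21, 3, 11, 4, 14, 2, 0, 12, 6, 17, 1, 5, 16, 10, 19, 20, 13, 9, 7, 15, 18, 8]
rank  pair      lcp
   1  s[21:],s[3:]  1  'a'
   2  s[3:],s[11:]  1  'a'
   3  s[11:],s[4:]  1  'a'
   4  s[4:],s[14:]  0  ''
   5  s[14:],s[2:]  0  ''
   6  s[2:],s[0:]  0  ''
   7  s[0:],s[12:]  1  'd'
   8  s[12:],s[6:]  2  'dg'
   9  s[6:],s[17:]  1  'd'
  10  s[17:],s[1:]  0  ''
  11  s[1:],s[5:]  1  'e'
  12  s[5:],s[16:]  2  'ed'
  13  s[16:],s[10:]  0  ''
  14  s[10:],s[19:]  1  'f'
  15  s[19:],s[20:]  0  ''
  16  s[20:],s[13:]  1  'g'
  17  s[13:],s[9:]  1  'g'
  18  s[9:],s[7:]  1  'g'
  19  s[7:],s[15:]  0  ''
  20  s[15:],s[18:]  1  'h'
  21  s[18:],s[8:]  1  'h'

n(n+1)/2 = 22·23/2 = 253
Σ LCP = 0 + 1 + 1 + 1 + 0 + 0 + 0 + 1 + 2 + 1 + 0 + 1 + 2 + 0 + 1 + 0 + 1 + 1 + 1 + 0 + 1 + 1 = 16
distinct = 253 − 16 = 237

237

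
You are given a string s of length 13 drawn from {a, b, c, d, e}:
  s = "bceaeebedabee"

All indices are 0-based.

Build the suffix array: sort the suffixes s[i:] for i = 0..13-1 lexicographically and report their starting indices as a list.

[9, 3, 0, 6, 10, 1, 8, 12, 2, 5, 7, 11, 4]

sorted suffixes:
  #0 SA[0]=9  'abee'
  #1 SA[1]=3  'aeebedabee'
  #2 SA[2]=0  'bceaeebedabee'
  #3 SA[3]=6  'bedabee'
  #4 SA[4]=10  'bee'
  #5 SA[5]=1  'ceaeebedabee'
  #6 SA[6]=8  'dabee'
  #7 SA[7]=12  'e'
  #8 SA[8]=2  'eaeebedabee'
  #9 SA[9]=5  'ebedabee'
  #10 SA[10]=7  'edabee'
  #11 SA[11]=11  'ee'
  #12 SA[12]=4  'eebedabee'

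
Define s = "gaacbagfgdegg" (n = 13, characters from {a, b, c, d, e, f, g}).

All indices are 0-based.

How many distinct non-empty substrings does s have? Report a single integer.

rank→(start, suffix):
  0 → (1, 'aacbagfgdegg')
  1 → (2, 'acbagfgdegg')
  2 → (5, 'agfgdegg')
  3 → (4, 'bagfgdegg')
  4 → (3, 'cbagfgdegg')
  5 → (9, 'degg')
  6 → (10, 'egg')
  7 → (7, 'fgdegg')
  8 → (12, 'g')
  9 → (0, 'gaacbagfgdegg')
  10 → (8, 'gdegg')
  11 → (6, 'gfgdegg')
  12 → (11, 'gg')

SA = [1, 2, 5, 4, 3, 9, 10, 7, 12, 0, 8, 6, 11]
i: (SA[i-1],SA[i]) lcp shared
  1: (1,2) 1 'a'
  2: (2,5) 1 'a'
  3: (5,4) 0 ''
  4: (4,3) 0 ''
  5: (3,9) 0 ''
  6: (9,10) 0 ''
  7: (10,7) 0 ''
  8: (7,12) 0 ''
  9: (12,0) 1 'g'
  10: (0,8) 1 'g'
  11: (8,6) 1 'g'
  12: (6,11) 1 'g'

n(n+1)/2 = 13·14/2 = 91
Σ LCP = 0 + 1 + 1 + 0 + 0 + 0 + 0 + 0 + 0 + 1 + 1 + 1 + 1 = 6
distinct = 91 − 6 = 85

85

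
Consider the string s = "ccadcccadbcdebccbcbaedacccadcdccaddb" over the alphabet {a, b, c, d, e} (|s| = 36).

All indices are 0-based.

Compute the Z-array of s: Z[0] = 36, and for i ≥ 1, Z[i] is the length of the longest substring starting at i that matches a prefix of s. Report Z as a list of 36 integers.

Z[0]=36
i=1: outside box; Z[1]=1 extend→box=[1,2)
i=2: outside box; Z[2]=0
i=3: outside box; Z[3]=0
i=4: outside box; Z[4]=2 extend→box=[4,6)
i=5: min(r-i=1, Z[1]=1)=1; Z[5]=4 extend→box=[5,9)
i=6: min(r-i=3, Z[1]=1)=1; Z[6]=1
i=7: min(r-i=2, Z[2]=0)=0; Z[7]=0
i=8: min(r-i=1, Z[3]=0)=0; Z[8]=0
i=9: outside box; Z[9]=0
i=10: outside box; Z[10]=1 extend→box=[10,11)
i=11: outside box; Z[11]=0
i=12: outside box; Z[12]=0
i=13: outside box; Z[13]=0
i=14: outside box; Z[14]=2 extend→box=[14,16)
i=15: min(r-i=1, Z[1]=1)=1; Z[15]=1
i=16: outside box; Z[16]=0
i=17: outside box; Z[17]=1 extend→box=[17,18)
i=18: outside box; Z[18]=0
i=19: outside box; Z[19]=0
i=20: outside box; Z[20]=0
i=21: outside box; Z[21]=0
i=22: outside box; Z[22]=0
i=23: outside box; Z[23]=2 extend→box=[23,25)
i=24: min(r-i=1, Z[1]=1)=1; Z[24]=5 extend→box=[24,29)
i=25: min(r-i=4, Z[1]=1)=1; Z[25]=1
i=26: min(r-i=3, Z[2]=0)=0; Z[26]=0
i=27: min(r-i=2, Z[3]=0)=0; Z[27]=0
i=28: min(r-i=1, Z[4]=2)=1; Z[28]=1
i=29: outside box; Z[29]=0
i=30: outside box; Z[30]=4 extend→box=[30,34)
i=31: min(r-i=3, Z[1]=1)=1; Z[31]=1
i=32: min(r-i=2, Z[2]=0)=0; Z[32]=0
i=33: min(r-i=1, Z[3]=0)=0; Z[33]=0
i=34: outside box; Z[34]=0
i=35: outside box; Z[35]=0

[36, 1, 0, 0, 2, 4, 1, 0, 0, 0, 1, 0, 0, 0, 2, 1, 0, 1, 0, 0, 0, 0, 0, 2, 5, 1, 0, 0, 1, 0, 4, 1, 0, 0, 0, 0]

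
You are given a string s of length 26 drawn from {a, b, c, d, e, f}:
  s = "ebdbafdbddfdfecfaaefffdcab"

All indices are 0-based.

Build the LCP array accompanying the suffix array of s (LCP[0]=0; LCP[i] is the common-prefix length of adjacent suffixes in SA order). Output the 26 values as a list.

rank→(start, suffix):
  0 → (16, 'aaefffdcab')
  1 → (24, 'ab')
  2 → (17, 'aefffdcab')
  3 → (4, 'afdbddfdfecfaaefffdcab')
  4 → (25, 'b')
  5 → (3, 'bafdbddfdfecfaaefffdcab')
  6 → (1, 'bdbafdbddfdfecfaaefffdcab')
  7 → (7, 'bddfdfecfaaefffdcab')
  8 → (23, 'cab')
  9 → (14, 'cfaaefffdcab')
  10 → (2, 'dbafdbddfdfecfaaefffdcab')
  11 → (6, 'dbddfdfecfaaefffdcab')
  12 → (22, 'dcab')
  13 → (8, 'ddfdfecfaaefffdcab')
  14 → (9, 'dfdfecfaaefffdcab')
  15 → (11, 'dfecfaaefffdcab')
  16 → (0, 'ebdbafdbddfdfecfaaefffdcab')
  17 → (13, 'ecfaaefffdcab')
  18 → (18, 'efffdcab')
  19 → (15, 'faaefffdcab')
  20 → (5, 'fdbddfdfecfaaefffdcab')
  21 → (21, 'fdcab')
  22 → (10, 'fdfecfaaefffdcab')
  23 → (12, 'fecfaaefffdcab')
  24 → (20, 'ffdcab')
  25 → (19, 'fffdcab')

SA = [16, 24, 17, 4, 25, 3, 1, 7, 23, 14, 2, 6, 22, 8, 9, 11, 0, 13, 18, 15, 5, 21, 10, 12, 20, 19]
rank  pair      lcp
   1  s[16:],s[24:]  1  'a'
   2  s[24:],s[17:]  1  'a'
   3  s[17:],s[4:]  1  'a'
   4  s[4:],s[25:]  0  ''
   5  s[25:],s[3:]  1  'b'
   6  s[3:],s[1:]  1  'b'
   7  s[1:],s[7:]  2  'bd'
   8  s[7:],s[23:]  0  ''
   9  s[23:],s[14:]  1  'c'
  10  s[14:],s[2:]  0  ''
  11  s[2:],s[6:]  2  'db'
  12  s[6:],s[22:]  1  'd'
  13  s[22:],s[8:]  1  'd'
  14  s[8:],s[9:]  1  'd'
  15  s[9:],s[11:]  2  'df'
  16  s[11:],s[0:]  0  ''
  17  s[0:],s[13:]  1  'e'
  18  s[13:],s[18:]  1  'e'
  19  s[18:],s[15:]  0  ''
  20  s[15:],s[5:]  1  'f'
  21  s[5:],s[21:]  2  'fd'
  22  s[21:],s[10:]  2  'fd'
  23  s[10:],s[12:]  1  'f'
  24  s[12:],s[20:]  1  'f'
  25  s[20:],s[19:]  2  'ff'

[0, 1, 1, 1, 0, 1, 1, 2, 0, 1, 0, 2, 1, 1, 1, 2, 0, 1, 1, 0, 1, 2, 2, 1, 1, 2]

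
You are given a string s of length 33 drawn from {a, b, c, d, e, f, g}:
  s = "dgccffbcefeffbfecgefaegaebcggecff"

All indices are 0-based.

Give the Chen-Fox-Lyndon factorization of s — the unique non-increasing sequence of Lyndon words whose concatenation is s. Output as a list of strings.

emit factor 1: 'dg' (i=0, period=2)
emit factor 2: 'ccff' (i=2, period=4)
emit factor 3: 'bcefeffbfecgef' (i=6, period=14)
emit factor 4: 'aeg' (i=20, period=3)
emit factor 5: 'aebcggecff' (i=23, period=10)

["dg", "ccff", "bcefeffbfecgef", "aeg", "aebcggecff"]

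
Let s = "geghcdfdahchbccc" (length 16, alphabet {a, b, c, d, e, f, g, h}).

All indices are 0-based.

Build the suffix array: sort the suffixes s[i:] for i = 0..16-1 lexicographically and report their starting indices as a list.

sorted suffixes:
  #0 SA[0]=8  'ahchbccc'
  #1 SA[1]=12  'bccc'
  #2 SA[2]=15  'c'
  #3 SA[3]=14  'cc'
  #4 SA[4]=13  'ccc'
  #5 SA[5]=4  'cdfdahchbccc'
  #6 SA[6]=10  'chbccc'
  #7 SA[7]=7  'dahchbccc'
  #8 SA[8]=5  'dfdahchbccc'
  #9 SA[9]=1  'eghcdfdahchbccc'
  #10 SA[10]=6  'fdahchbccc'
  #11 SA[11]=0  'geghcdfdahchbccc'
  #12 SA[12]=2  'ghcdfdahchbccc'
  #13 SA[13]=11  'hbccc'
  #14 SA[14]=3  'hcdfdahchbccc'
  #15 SA[15]=9  'hchbccc'

[8, 12, 15, 14, 13, 4, 10, 7, 5, 1, 6, 0, 2, 11, 3, 9]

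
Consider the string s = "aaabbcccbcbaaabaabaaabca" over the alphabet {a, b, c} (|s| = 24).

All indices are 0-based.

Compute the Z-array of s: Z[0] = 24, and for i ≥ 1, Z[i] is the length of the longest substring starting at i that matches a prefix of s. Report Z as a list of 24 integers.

[24, 2, 1, 0, 0, 0, 0, 0, 0, 0, 0, 4, 2, 1, 0, 2, 1, 0, 4, 2, 1, 0, 0, 1]

Z[0]=24
i=1: outside box; Z[1]=2 extend→box=[1,3)
i=2: min(r-i=1, Z[1]=2)=1; Z[2]=1
i=3: outside box; Z[3]=0
i=4: outside box; Z[4]=0
i=5: outside box; Z[5]=0
i=6: outside box; Z[6]=0
i=7: outside box; Z[7]=0
i=8: outside box; Z[8]=0
i=9: outside box; Z[9]=0
i=10: outside box; Z[10]=0
i=11: outside box; Z[11]=4 extend→box=[11,15)
i=12: min(r-i=3, Z[1]=2)=2; Z[12]=2
i=13: min(r-i=2, Z[2]=1)=1; Z[13]=1
i=14: min(r-i=1, Z[3]=0)=0; Z[14]=0
i=15: outside box; Z[15]=2 extend→box=[15,17)
i=16: min(r-i=1, Z[1]=2)=1; Z[16]=1
i=17: outside box; Z[17]=0
i=18: outside box; Z[18]=4 extend→box=[18,22)
i=19: min(r-i=3, Z[1]=2)=2; Z[19]=2
i=20: min(r-i=2, Z[2]=1)=1; Z[20]=1
i=21: min(r-i=1, Z[3]=0)=0; Z[21]=0
i=22: outside box; Z[22]=0
i=23: outside box; Z[23]=1 extend→box=[23,24)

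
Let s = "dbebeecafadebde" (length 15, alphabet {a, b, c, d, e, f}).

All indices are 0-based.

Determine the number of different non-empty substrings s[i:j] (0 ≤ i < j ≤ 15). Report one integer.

108

sorted suffixes:
  #0 SA[0]=9  'adebde'
  #1 SA[1]=7  'afadebde'
  #2 SA[2]=12  'bde'
  #3 SA[3]=1  'bebeecafadebde'
  #4 SA[4]=3  'beecafadebde'
  #5 SA[5]=6  'cafadebde'
  #6 SA[6]=0  'dbebeecafadebde'
  #7 SA[7]=13  'de'
  #8 SA[8]=10  'debde'
  #9 SA[9]=14  'e'
  #10 SA[10]=11  'ebde'
  #11 SA[11]=2  'ebeecafadebde'
  #12 SA[12]=5  'ecafadebde'
  #13 SA[13]=4  'eecafadebde'
  #14 SA[14]=8  'fadebde'

SA = [9, 7, 12, 1, 3, 6, 0, 13, 10, 14, 11, 2, 5, 4, 8]
rank  pair      lcp
   1  s[9:],s[7:]  1  'a'
   2  s[7:],s[12:]  0  ''
   3  s[12:],s[1:]  1  'b'
   4  s[1:],s[3:]  2  'be'
   5  s[3:],s[6:]  0  ''
   6  s[6:],s[0:]  0  ''
   7  s[0:],s[13:]  1  'd'
   8  s[13:],s[10:]  2  'de'
   9  s[10:],s[14:]  0  ''
  10  s[14:],s[11:]  1  'e'
  11  s[11:],s[2:]  2  'eb'
  12  s[2:],s[5:]  1  'e'
  13  s[5:],s[4:]  1  'e'
  14  s[4:],s[8:]  0  ''

n(n+1)/2 = 15·16/2 = 120
Σ LCP = 0 + 1 + 0 + 1 + 2 + 0 + 0 + 1 + 2 + 0 + 1 + 2 + 1 + 1 + 0 = 12
distinct = 120 − 12 = 108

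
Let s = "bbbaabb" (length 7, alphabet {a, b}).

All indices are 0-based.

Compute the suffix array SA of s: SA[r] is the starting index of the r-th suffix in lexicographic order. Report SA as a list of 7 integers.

[3, 4, 6, 2, 5, 1, 0]

rank→(start, suffix):
  0 → (3, 'aabb')
  1 → (4, 'abb')
  2 → (6, 'b')
  3 → (2, 'baabb')
  4 → (5, 'bb')
  5 → (1, 'bbaabb')
  6 → (0, 'bbbaabb')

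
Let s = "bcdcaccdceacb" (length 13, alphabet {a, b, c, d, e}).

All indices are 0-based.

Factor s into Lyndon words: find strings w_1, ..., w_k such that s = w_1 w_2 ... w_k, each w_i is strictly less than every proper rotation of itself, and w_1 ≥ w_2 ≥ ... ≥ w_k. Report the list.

emit factor 1: 'bcdc' (i=0, period=4)
emit factor 2: 'accdce' (i=4, period=6)
emit factor 3: 'acb' (i=10, period=3)

["bcdc", "accdce", "acb"]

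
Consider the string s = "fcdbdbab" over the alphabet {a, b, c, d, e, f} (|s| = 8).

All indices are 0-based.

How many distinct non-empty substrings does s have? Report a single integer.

rank→(start, suffix):
  0 → (6, 'ab')
  1 → (7, 'b')
  2 → (5, 'bab')
  3 → (3, 'bdbab')
  4 → (1, 'cdbdbab')
  5 → (4, 'dbab')
  6 → (2, 'dbdbab')
  7 → (0, 'fcdbdbab')

SA = [6, 7, 5, 3, 1, 4, 2, 0]
i: (SA[i-1],SA[i]) lcp shared
  1: (6,7) 0 ''
  2: (7,5) 1 'b'
  3: (5,3) 1 'b'
  4: (3,1) 0 ''
  5: (1,4) 0 ''
  6: (4,2) 2 'db'
  7: (2,0) 0 ''

n(n+1)/2 = 8·9/2 = 36
Σ LCP = 0 + 0 + 1 + 1 + 0 + 0 + 2 + 0 = 4
distinct = 36 − 4 = 32

32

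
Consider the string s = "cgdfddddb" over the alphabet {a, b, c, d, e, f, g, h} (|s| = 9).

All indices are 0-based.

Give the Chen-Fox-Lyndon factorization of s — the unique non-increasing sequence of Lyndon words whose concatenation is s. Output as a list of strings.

["cgdfdddd", "b"]

emit factor 1: 'cgdfdddd' (i=0, period=8)
emit factor 2: 'b' (i=8, period=1)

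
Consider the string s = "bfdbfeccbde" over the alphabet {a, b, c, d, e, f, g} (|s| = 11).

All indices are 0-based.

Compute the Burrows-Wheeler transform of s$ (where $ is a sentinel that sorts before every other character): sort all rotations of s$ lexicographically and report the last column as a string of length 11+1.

ec$dcefbdfbb

rank  rotation      last
    0  $bfdbfeccbde  e
    1  bde$bfdbfecc  c
    2  bfdbfeccbde$  $
    3  bfeccbde$bfd  d
    4  cbde$bfdbfec  c
    5  ccbde$bfdbfe  e
    6  dbfeccbde$bf  f
    7  de$bfdbfeccb  b
    8  e$bfdbfeccbd  d
    9  eccbde$bfdbf  f
   10  fdbfeccbde$b  b
   11  feccbde$bfdb  b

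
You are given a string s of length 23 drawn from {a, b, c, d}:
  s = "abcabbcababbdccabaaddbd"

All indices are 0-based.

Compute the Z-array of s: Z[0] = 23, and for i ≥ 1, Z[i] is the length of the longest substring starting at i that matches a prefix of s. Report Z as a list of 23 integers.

[23, 0, 0, 2, 0, 0, 0, 2, 0, 2, 0, 0, 0, 0, 0, 2, 0, 1, 1, 0, 0, 0, 0]

Z[0]=23
i=1: i≥r, start 0; Z[1]=0
i=2: i≥r, start 0; Z[2]=0
i=3: i≥r, start 0; Z[3]=2 grow→box=[3,5)
i=4: min(r-i=1, Z[1]=0)=0; Z[4]=0
i=5: i≥r, start 0; Z[5]=0
i=6: i≥r, start 0; Z[6]=0
i=7: i≥r, start 0; Z[7]=2 grow→box=[7,9)
i=8: min(r-i=1, Z[1]=0)=0; Z[8]=0
i=9: i≥r, start 0; Z[9]=2 grow→box=[9,11)
i=10: min(r-i=1, Z[1]=0)=0; Z[10]=0
i=11: i≥r, start 0; Z[11]=0
i=12: i≥r, start 0; Z[12]=0
i=13: i≥r, start 0; Z[13]=0
i=14: i≥r, start 0; Z[14]=0
i=15: i≥r, start 0; Z[15]=2 grow→box=[15,17)
i=16: min(r-i=1, Z[1]=0)=0; Z[16]=0
i=17: i≥r, start 0; Z[17]=1 grow→box=[17,18)
i=18: i≥r, start 0; Z[18]=1 grow→box=[18,19)
i=19: i≥r, start 0; Z[19]=0
i=20: i≥r, start 0; Z[20]=0
i=21: i≥r, start 0; Z[21]=0
i=22: i≥r, start 0; Z[22]=0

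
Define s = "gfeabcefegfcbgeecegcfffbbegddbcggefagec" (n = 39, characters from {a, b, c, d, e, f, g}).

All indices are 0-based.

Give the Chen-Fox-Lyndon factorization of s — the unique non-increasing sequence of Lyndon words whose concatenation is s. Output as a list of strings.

["g", "f", "e", "abcefegfcbgeecegcfffbbegddbcggefagec"]

emit factor 1: 'g' (i=0, period=1)
emit factor 2: 'f' (i=1, period=1)
emit factor 3: 'e' (i=2, period=1)
emit factor 4: 'abcefegfcbgeecegcfffbbegddbcggefagec' (i=3, period=36)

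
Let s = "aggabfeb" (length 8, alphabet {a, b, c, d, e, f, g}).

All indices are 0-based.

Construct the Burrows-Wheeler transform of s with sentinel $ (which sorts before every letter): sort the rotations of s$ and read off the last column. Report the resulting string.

rank  rotation   last
    0  $aggabfeb  b
    1  abfeb$agg  g
    2  aggabfeb$  $
    3  b$aggabfe  e
    4  bfeb$agga  a
    5  eb$aggabf  f
    6  feb$aggab  b
    7  gabfeb$ag  g
    8  ggabfeb$a  a

bg$eafbga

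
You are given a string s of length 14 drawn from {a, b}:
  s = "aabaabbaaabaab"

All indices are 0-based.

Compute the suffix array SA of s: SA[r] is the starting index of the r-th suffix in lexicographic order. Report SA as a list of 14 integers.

sorted suffixes:
  #0 SA[0]=7  'aaabaab'
  #1 SA[1]=11  'aab'
  #2 SA[2]=8  'aabaab'
  #3 SA[3]=0  'aabaabbaaabaab'
  #4 SA[4]=3  'aabbaaabaab'
  #5 SA[5]=12  'ab'
  #6 SA[6]=9  'abaab'
  #7 SA[7]=1  'abaabbaaabaab'
  #8 SA[8]=4  'abbaaabaab'
  #9 SA[9]=13  'b'
  #10 SA[10]=6  'baaabaab'
  #11 SA[11]=10  'baab'
  #12 SA[12]=2  'baabbaaabaab'
  #13 SA[13]=5  'bbaaabaab'

[7, 11, 8, 0, 3, 12, 9, 1, 4, 13, 6, 10, 2, 5]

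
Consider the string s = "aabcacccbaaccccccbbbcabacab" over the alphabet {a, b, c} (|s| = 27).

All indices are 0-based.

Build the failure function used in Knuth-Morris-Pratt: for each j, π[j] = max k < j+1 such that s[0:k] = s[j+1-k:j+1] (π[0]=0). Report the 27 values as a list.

π[0] = 0
j=1 s[j]='a': π[1]=1 (border 'a')
j=2 s[j]='b': k: 1→0; π[2]=0 (border '')
j=3 s[j]='c': π[3]=0 (border '')
j=4 s[j]='a': π[4]=1 (border 'a')
j=5 s[j]='c': k: 1→0; π[5]=0 (border '')
j=6 s[j]='c': π[6]=0 (border '')
j=7 s[j]='c': π[7]=0 (border '')
j=8 s[j]='b': π[8]=0 (border '')
j=9 s[j]='a': π[9]=1 (border 'a')
j=10 s[j]='a': π[10]=2 (border 'aa')
j=11 s[j]='c': k: 2→1→0; π[11]=0 (border '')
j=12 s[j]='c': π[12]=0 (border '')
j=13 s[j]='c': π[13]=0 (border '')
j=14 s[j]='c': π[14]=0 (border '')
j=15 s[j]='c': π[15]=0 (border '')
j=16 s[j]='c': π[16]=0 (border '')
j=17 s[j]='b': π[17]=0 (border '')
j=18 s[j]='b': π[18]=0 (border '')
j=19 s[j]='b': π[19]=0 (border '')
j=20 s[j]='c': π[20]=0 (border '')
j=21 s[j]='a': π[21]=1 (border 'a')
j=22 s[j]='b': k: 1→0; π[22]=0 (border '')
j=23 s[j]='a': π[23]=1 (border 'a')
j=24 s[j]='c': k: 1→0; π[24]=0 (border '')
j=25 s[j]='a': π[25]=1 (border 'a')
j=26 s[j]='b': k: 1→0; π[26]=0 (border '')

[0, 1, 0, 0, 1, 0, 0, 0, 0, 1, 2, 0, 0, 0, 0, 0, 0, 0, 0, 0, 0, 1, 0, 1, 0, 1, 0]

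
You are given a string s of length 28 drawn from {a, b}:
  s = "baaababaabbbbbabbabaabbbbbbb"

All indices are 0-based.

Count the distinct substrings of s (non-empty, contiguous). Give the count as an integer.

304

rank→(start, suffix):
  0 → (1, 'aaababaabbbbbabbabaabbbbbbb')
  1 → (2, 'aababaabbbbbabbabaabbbbbbb')
  2 → (7, 'aabbbbbabbabaabbbbbbb')
  3 → (19, 'aabbbbbbb')
  4 → (5, 'abaabbbbbabbabaabbbbbbb')
  5 → (17, 'abaabbbbbbb')
  6 → (3, 'ababaabbbbbabbabaabbbbbbb')
  7 → (14, 'abbabaabbbbbbb')
  8 → (8, 'abbbbbabbabaabbbbbbb')
  9 → (20, 'abbbbbbb')
  10 → (27, 'b')
  11 → (0, 'baaababaabbbbbabbabaabbbbbbb')
  12 → (6, 'baabbbbbabbabaabbbbbbb')
  13 → (18, 'baabbbbbbb')
  14 → (4, 'babaabbbbbabbabaabbbbbbb')
  15 → (16, 'babaabbbbbbb')
  16 → (13, 'babbabaabbbbbbb')
  17 → (26, 'bb')
  18 → (15, 'bbabaabbbbbbb')
  19 → (12, 'bbabbabaabbbbbbb')
  20 → (25, 'bbb')
  21 → (11, 'bbbabbabaabbbbbbb')
  22 → (24, 'bbbb')
  23 → (10, 'bbbbabbabaabbbbbbb')
  24 → (23, 'bbbbb')
  25 → (9, 'bbbbbabbabaabbbbbbb')
  26 → (22, 'bbbbbb')
  27 → (21, 'bbbbbbb')

SA = [1, 2, 7, 19, 5, 17, 3, 14, 8, 20, 27, 0, 6, 18, 4, 16, 13, 26, 15, 12, 25, 11, 24, 10, 23, 9, 22, 21]
rank  pair      lcp
   1  s[1:],s[2:]  2  'aa'
   2  s[2:],s[7:]  3  'aab'
   3  s[7:],s[19:]  7  'aabbbbb'
   4  s[19:],s[5:]  1  'a'
   5  s[5:],s[17:]  9  'abaabbbbb'
   6  s[17:],s[3:]  3  'aba'
   7  s[3:],s[14:]  2  'ab'
   8  s[14:],s[8:]  3  'abb'
   9  s[8:],s[20:]  6  'abbbbb'
  10  s[20:],s[27:]  0  ''
  11  s[27:],s[0:]  1  'b'
  12  s[0:],s[6:]  3  'baa'
  13  s[6:],s[18:]  8  'baabbbbb'
  14  s[18:],s[4:]  2  'ba'
  15  s[4:],s[16:]  10  'babaabbbbb'
  16  s[16:],s[13:]  3  'bab'
  17  s[13:],s[26:]  1  'b'
  18  s[26:],s[15:]  2  'bb'
  19  s[15:],s[12:]  4  'bbab'
  20  s[12:],s[25:]  2  'bb'
  21  s[25:],s[11:]  3  'bbb'
  22  s[11:],s[24:]  3  'bbb'
  23  s[24:],s[10:]  4  'bbbb'
  24  s[10:],s[23:]  4  'bbbb'
  25  s[23:],s[9:]  5  'bbbbb'
  26  s[9:],s[22:]  5  'bbbbb'
  27  s[22:],s[21:]  6  'bbbbbb'

n(n+1)/2 = 28·29/2 = 406
Σ LCP = 0 + 2 + 3 + 7 + 1 + 9 + 3 + 2 + 3 + 6 + 0 + 1 + 3 + 8 + 2 + 10 + 3 + 1 + 2 + 4 + 2 + 3 + 3 + 4 + 4 + 5 + 5 + 6 = 102
distinct = 406 − 102 = 304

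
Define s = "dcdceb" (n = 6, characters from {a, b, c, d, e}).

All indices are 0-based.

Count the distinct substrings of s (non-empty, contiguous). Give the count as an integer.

18

rank | idx | suffix
   0 |   5 | b
   1 |   1 | cdceb
   2 |   3 | ceb
   3 |   0 | dcdceb
   4 |   2 | dceb
   5 |   4 | eb

SA = [5, 1, 3, 0, 2, 4]
[i] adj suffixes → lcp
  [1] 5/1 → 0 ('')
  [2] 1/3 → 1 ('c')
  [3] 3/0 → 0 ('')
  [4] 0/2 → 2 ('dc')
  [5] 2/4 → 0 ('')

n(n+1)/2 = 6·7/2 = 21
Σ LCP = 0 + 0 + 1 + 0 + 2 + 0 = 3
distinct = 21 − 3 = 18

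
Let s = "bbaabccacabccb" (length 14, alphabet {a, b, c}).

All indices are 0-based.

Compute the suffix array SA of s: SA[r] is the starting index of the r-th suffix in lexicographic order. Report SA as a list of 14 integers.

sorted suffixes:
  #0 SA[0]=2  'aabccacabccb'
  #1 SA[1]=3  'abccacabccb'
  #2 SA[2]=9  'abccb'
  #3 SA[3]=7  'acabccb'
  #4 SA[4]=13  'b'
  #5 SA[5]=1  'baabccacabccb'
  #6 SA[6]=0  'bbaabccacabccb'
  #7 SA[7]=4  'bccacabccb'
  #8 SA[8]=10  'bccb'
  #9 SA[9]=8  'cabccb'
  #10 SA[10]=6  'cacabccb'
  #11 SA[11]=12  'cb'
  #12 SA[12]=5  'ccacabccb'
  #13 SA[13]=11  'ccb'

[2, 3, 9, 7, 13, 1, 0, 4, 10, 8, 6, 12, 5, 11]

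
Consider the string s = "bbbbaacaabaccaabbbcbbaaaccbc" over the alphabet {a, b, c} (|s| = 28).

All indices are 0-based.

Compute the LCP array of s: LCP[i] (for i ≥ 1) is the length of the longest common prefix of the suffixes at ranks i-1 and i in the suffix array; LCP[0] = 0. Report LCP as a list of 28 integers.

rank→(start, suffix):
  0 → (21, 'aaaccbc')
  1 → (7, 'aabaccaabbbcbbaaaccbc')
  2 → (13, 'aabbbcbbaaaccbc')
  3 → (4, 'aacaabaccaabbbcbbaaaccbc')
  4 → (22, 'aaccbc')
  5 → (8, 'abaccaabbbcbbaaaccbc')
  6 → (14, 'abbbcbbaaaccbc')
  7 → (5, 'acaabaccaabbbcbbaaaccbc')
  8 → (10, 'accaabbbcbbaaaccbc')
  9 → (23, 'accbc')
  10 → (20, 'baaaccbc')
  11 → (3, 'baacaabaccaabbbcbbaaaccbc')
  12 → (9, 'baccaabbbcbbaaaccbc')
  13 → (19, 'bbaaaccbc')
  14 → (2, 'bbaacaabaccaabbbcbbaaaccbc')
  15 → (1, 'bbbaacaabaccaabbbcbbaaaccbc')
  16 → (0, 'bbbbaacaabaccaabbbcbbaaaccbc')
  17 → (15, 'bbbcbbaaaccbc')
  18 → (16, 'bbcbbaaaccbc')
  19 → (26, 'bc')
  20 → (17, 'bcbbaaaccbc')
  21 → (27, 'c')
  22 → (6, 'caabaccaabbbcbbaaaccbc')
  23 → (12, 'caabbbcbbaaaccbc')
  24 → (18, 'cbbaaaccbc')
  25 → (25, 'cbc')
  26 → (11, 'ccaabbbcbbaaaccbc')
  27 → (24, 'ccbc')

SA = [21, 7, 13, 4, 22, 8, 14, 5, 10, 23, 20, 3, 9, 19, 2, 1, 0, 15, 16, 26, 17, 27, 6, 12, 18, 25, 11, 24]
rank  pair      lcp
   1  s[21:],s[7:]  2  'aa'
   2  s[7:],s[13:]  3  'aab'
   3  s[13:],s[4:]  2  'aa'
   4  s[4:],s[22:]  3  'aac'
   5  s[22:],s[8:]  1  'a'
   6  s[8:],s[14:]  2  'ab'
   7  s[14:],s[5:]  1  'a'
   8  s[5:],s[10:]  2  'ac'
   9  s[10:],s[23:]  3  'acc'
  10  s[23:],s[20:]  0  ''
  11  s[20:],s[3:]  3  'baa'
  12  s[3:],s[9:]  2  'ba'
  13  s[9:],s[19:]  1  'b'
  14  s[19:],s[2:]  4  'bbaa'
  15  s[2:],s[1:]  2  'bb'
  16  s[1:],s[0:]  3  'bbb'
  17  s[0:],s[15:]  3  'bbb'
  18  s[15:],s[16:]  2  'bb'
  19  s[16:],s[26:]  1  'b'
  20  s[26:],s[17:]  2  'bc'
  21  s[17:],s[27:]  0  ''
  22  s[27:],s[6:]  1  'c'
  23  s[6:],s[12:]  4  'caab'
  24  s[12:],s[18:]  1  'c'
  25  s[18:],s[25:]  2  'cb'
  26  s[25:],s[11:]  1  'c'
  27  s[11:],s[24:]  2  'cc'

[0, 2, 3, 2, 3, 1, 2, 1, 2, 3, 0, 3, 2, 1, 4, 2, 3, 3, 2, 1, 2, 0, 1, 4, 1, 2, 1, 2]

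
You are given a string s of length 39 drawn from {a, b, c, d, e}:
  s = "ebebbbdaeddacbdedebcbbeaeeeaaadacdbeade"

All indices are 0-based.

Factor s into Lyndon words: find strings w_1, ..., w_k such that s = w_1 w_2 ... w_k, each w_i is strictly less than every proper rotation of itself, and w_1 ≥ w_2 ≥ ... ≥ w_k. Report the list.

["e", "be", "bbbd", "aedd", "acbdedebcbbeaeee", "aaadacdbeade"]

emit factor 1: 'e' (i=0, period=1)
emit factor 2: 'be' (i=1, period=2)
emit factor 3: 'bbbd' (i=3, period=4)
emit factor 4: 'aedd' (i=7, period=4)
emit factor 5: 'acbdedebcbbeaeee' (i=11, period=16)
emit factor 6: 'aaadacdbeade' (i=27, period=12)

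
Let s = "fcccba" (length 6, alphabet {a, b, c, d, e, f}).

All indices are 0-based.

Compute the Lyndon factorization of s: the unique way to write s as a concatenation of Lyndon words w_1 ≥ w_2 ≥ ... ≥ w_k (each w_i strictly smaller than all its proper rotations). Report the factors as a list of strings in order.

emit factor 1: 'f' (i=0, period=1)
emit factor 2: 'c' (i=1, period=1)
emit factor 3: 'c' (i=2, period=1)
emit factor 4: 'c' (i=3, period=1)
emit factor 5: 'b' (i=4, period=1)
emit factor 6: 'a' (i=5, period=1)

["f", "c", "c", "c", "b", "a"]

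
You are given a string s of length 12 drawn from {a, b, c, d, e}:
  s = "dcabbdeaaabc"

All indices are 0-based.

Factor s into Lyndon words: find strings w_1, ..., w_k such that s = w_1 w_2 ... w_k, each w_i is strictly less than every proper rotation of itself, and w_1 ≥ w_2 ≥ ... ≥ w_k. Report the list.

["d", "c", "abbde", "aaabc"]

emit factor 1: 'd' (i=0, period=1)
emit factor 2: 'c' (i=1, period=1)
emit factor 3: 'abbde' (i=2, period=5)
emit factor 4: 'aaabc' (i=7, period=5)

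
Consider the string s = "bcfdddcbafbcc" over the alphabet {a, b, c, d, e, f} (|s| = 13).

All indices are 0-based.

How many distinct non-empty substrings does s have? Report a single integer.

rank→(start, suffix):
  0 → (8, 'afbcc')
  1 → (7, 'bafbcc')
  2 → (10, 'bcc')
  3 → (0, 'bcfdddcbafbcc')
  4 → (12, 'c')
  5 → (6, 'cbafbcc')
  6 → (11, 'cc')
  7 → (1, 'cfdddcbafbcc')
  8 → (5, 'dcbafbcc')
  9 → (4, 'ddcbafbcc')
  10 → (3, 'dddcbafbcc')
  11 → (9, 'fbcc')
  12 → (2, 'fdddcbafbcc')

SA = [8, 7, 10, 0, 12, 6, 11, 1, 5, 4, 3, 9, 2]
i: (SA[i-1],SA[i]) lcp shared
  1: (8,7) 0 ''
  2: (7,10) 1 'b'
  3: (10,0) 2 'bc'
  4: (0,12) 0 ''
  5: (12,6) 1 'c'
  6: (6,11) 1 'c'
  7: (11,1) 1 'c'
  8: (1,5) 0 ''
  9: (5,4) 1 'd'
  10: (4,3) 2 'dd'
  11: (3,9) 0 ''
  12: (9,2) 1 'f'

n(n+1)/2 = 13·14/2 = 91
Σ LCP = 0 + 0 + 1 + 2 + 0 + 1 + 1 + 1 + 0 + 1 + 2 + 0 + 1 = 10
distinct = 91 − 10 = 81

81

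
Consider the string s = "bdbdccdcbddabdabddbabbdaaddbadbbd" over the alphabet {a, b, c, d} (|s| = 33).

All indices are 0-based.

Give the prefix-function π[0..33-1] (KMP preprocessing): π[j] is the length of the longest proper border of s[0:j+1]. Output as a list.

[0, 0, 1, 2, 0, 0, 0, 0, 1, 2, 0, 0, 1, 2, 0, 1, 2, 0, 1, 0, 1, 1, 2, 0, 0, 0, 0, 1, 0, 0, 1, 1, 2]

π[0] = 0
j=1 s[j]='d': π[1]=0 (border '')
j=2 s[j]='b': π[2]=1 (border 'b')
j=3 s[j]='d': π[3]=2 (border 'bd')
j=4 s[j]='c': k: 2→0; π[4]=0 (border '')
j=5 s[j]='c': π[5]=0 (border '')
j=6 s[j]='d': π[6]=0 (border '')
j=7 s[j]='c': π[7]=0 (border '')
j=8 s[j]='b': π[8]=1 (border 'b')
j=9 s[j]='d': π[9]=2 (border 'bd')
j=10 s[j]='d': k: 2→0; π[10]=0 (border '')
j=11 s[j]='a': π[11]=0 (border '')
j=12 s[j]='b': π[12]=1 (border 'b')
j=13 s[j]='d': π[13]=2 (border 'bd')
j=14 s[j]='a': k: 2→0; π[14]=0 (border '')
j=15 s[j]='b': π[15]=1 (border 'b')
j=16 s[j]='d': π[16]=2 (border 'bd')
j=17 s[j]='d': k: 2→0; π[17]=0 (border '')
j=18 s[j]='b': π[18]=1 (border 'b')
j=19 s[j]='a': k: 1→0; π[19]=0 (border '')
j=20 s[j]='b': π[20]=1 (border 'b')
j=21 s[j]='b': k: 1→0; π[21]=1 (border 'b')
j=22 s[j]='d': π[22]=2 (border 'bd')
j=23 s[j]='a': k: 2→0; π[23]=0 (border '')
j=24 s[j]='a': π[24]=0 (border '')
j=25 s[j]='d': π[25]=0 (border '')
j=26 s[j]='d': π[26]=0 (border '')
j=27 s[j]='b': π[27]=1 (border 'b')
j=28 s[j]='a': k: 1→0; π[28]=0 (border '')
j=29 s[j]='d': π[29]=0 (border '')
j=30 s[j]='b': π[30]=1 (border 'b')
j=31 s[j]='b': k: 1→0; π[31]=1 (border 'b')
j=32 s[j]='d': π[32]=2 (border 'bd')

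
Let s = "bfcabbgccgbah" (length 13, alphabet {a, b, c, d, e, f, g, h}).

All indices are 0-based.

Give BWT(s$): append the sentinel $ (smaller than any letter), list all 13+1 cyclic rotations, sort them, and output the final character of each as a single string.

hcbga$bfgcbcba

rank  rotation        last
    0  $bfcabbgccgbah  h
    1  abbgccgbah$bfc  c
    2  ah$bfcabbgccgb  b
    3  bah$bfcabbgccg  g
    4  bbgccgbah$bfca  a
    5  bfcabbgccgbah$  $
    6  bgccgbah$bfcab  b
    7  cabbgccgbah$bf  f
    8  ccgbah$bfcabbg  g
    9  cgbah$bfcabbgc  c
   10  fcabbgccgbah$b  b
   11  gbah$bfcabbgcc  c
   12  gccgbah$bfcabb  b
   13  h$bfcabbgccgba  a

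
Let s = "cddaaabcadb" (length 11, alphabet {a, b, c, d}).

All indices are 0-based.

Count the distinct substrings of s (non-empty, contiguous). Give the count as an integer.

rank | idx | suffix
   0 |   3 | aaabcadb
   1 |   4 | aabcadb
   2 |   5 | abcadb
   3 |   8 | adb
   4 |  10 | b
   5 |   6 | bcadb
   6 |   7 | cadb
   7 |   0 | cddaaabcadb
   8 |   2 | daaabcadb
   9 |   9 | db
  10 |   1 | ddaaabcadb

SA = [3, 4, 5, 8, 10, 6, 7, 0, 2, 9, 1]
[i] adj suffixes → lcp
  [1] 3/4 → 2 ('aa')
  [2] 4/5 → 1 ('a')
  [3] 5/8 → 1 ('a')
  [4] 8/10 → 0 ('')
  [5] 10/6 → 1 ('b')
  [6] 6/7 → 0 ('')
  [7] 7/0 → 1 ('c')
  [8] 0/2 → 0 ('')
  [9] 2/9 → 1 ('d')
  [10] 9/1 → 1 ('d')

n(n+1)/2 = 11·12/2 = 66
Σ LCP = 0 + 2 + 1 + 1 + 0 + 1 + 0 + 1 + 0 + 1 + 1 = 8
distinct = 66 − 8 = 58

58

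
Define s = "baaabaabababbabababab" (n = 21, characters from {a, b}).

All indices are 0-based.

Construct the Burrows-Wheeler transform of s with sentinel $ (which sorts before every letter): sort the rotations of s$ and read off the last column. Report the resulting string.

bbabbabbbabba$aaaabaaa

rank  rotation                last
    0  $baaabaabababbabababab  b
    1  aaabaabababbabababab$b  b
    2  aabaabababbabababab$ba  a
    3  aabababbabababab$baaab  b
    4  ab$baaabaabababbababab  b
    5  abaabababbabababab$baa  a
    6  abab$baaabaabababbabab  b
    7  ababab$baaabaabababbab  b
    8  abababab$baaabaabababb  b
    9  abababbabababab$baaaba  a
   10  ababbabababab$baaabaab  b
   11  abbabababab$baaabaabab  b
   12  b$baaabaabababbabababa  a
   13  baaabaabababbabababab$  $
   14  baabababbabababab$baaa  a
   15  bab$baaabaabababbababa  a
   16  babab$baaabaabababbaba  a
   17  bababab$baaabaabababba  a
   18  babababab$baaabaababab  b
   19  bababbabababab$baaabaa  a
   20  babbabababab$baaabaaba  a
   21  bbabababab$baaabaababa  a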